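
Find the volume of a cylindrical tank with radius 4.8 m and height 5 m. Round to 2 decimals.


Shape: cylinder
Radius r = 4.8 m, Height h = 5 m
Formula: V = pi * r^2 * h
r^2 = 23.04
V = pi * 23.04 * 5
V = 115.2 * pi
V = 361.91
361.91 m^3


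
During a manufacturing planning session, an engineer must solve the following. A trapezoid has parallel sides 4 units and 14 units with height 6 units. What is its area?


Shape: trapezoid
Parallel sides a = 4 units, b = 14 units; Height h = 6 units
Formula: A = (a + b) * h / 2
a + b = 4 + 14 = 18
A = 18 * 6 / 2
A = 108 / 2
A = 54
54 units^2


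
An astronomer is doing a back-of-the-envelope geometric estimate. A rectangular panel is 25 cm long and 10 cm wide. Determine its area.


Shape: rectangle
Length l = 25 cm, Width w = 10 cm
Formula: A = l * w
A = 25 * 10
A = 250
250 cm^2


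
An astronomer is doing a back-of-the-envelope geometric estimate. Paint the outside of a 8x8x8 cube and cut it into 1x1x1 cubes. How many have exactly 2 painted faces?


Large cube: 8 x 8 x 8, cut into unit cubes.
n = 8, so n - 2 = 6
Cubes with 2 painted faces lie along the edges, excluding corners.
A cube has 12 edges; each contributes (n - 2) = 6 such cubes.
Count = 12 * 6 = 72
72 unit cubes


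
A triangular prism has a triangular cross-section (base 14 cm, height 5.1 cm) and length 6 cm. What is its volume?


Shape: triangular prism
Triangle base = 14 cm, triangle height = 5.1 cm, prism length L = 6 cm
Formula: V = (1/2 * b * h_tri) * L
Cross-section area = 0.5 * 14 * 5.1 = 35.7
V = 35.7 * 6
V = 214.2
214.2 cm^3


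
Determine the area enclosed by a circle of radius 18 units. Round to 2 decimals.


Shape: circle
Radius r = 18 units
Formula: A = pi * r^2
r^2 = 18^2 = 324
A = pi * 324
A = 1017.88
1017.88 units^2


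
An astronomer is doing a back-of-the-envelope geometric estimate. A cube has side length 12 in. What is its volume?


Shape: cube
Side s = 12 in
Formula: V = s^3
V = 12 * 12 * 12
V = 144 * 12
V = 1728
1728 in^3


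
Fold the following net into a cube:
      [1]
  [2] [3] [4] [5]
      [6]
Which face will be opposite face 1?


Net: cross layout. Take square 3 as the base (bottom).
Fold the four squares in the horizontal row up around 3: 2 -> left, 4 -> right, 5 wraps to the top.
Fold 1 and 6 up from 3: 1 -> back, 6 -> front.
Opposite pairs are therefore: (1, 6), (2, 4), (3, 5).
Face 1 is opposite face 6.
face 6


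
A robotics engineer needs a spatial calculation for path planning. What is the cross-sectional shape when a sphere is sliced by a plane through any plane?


Solid: sphere
Cutting plane: through any plane
Visualize the intersection of the plane with the solid's surface.
The boundary of the cut region is a circle.
circle


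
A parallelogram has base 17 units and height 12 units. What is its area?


Shape: parallelogram
Base b = 17 units, Height h = 12 units
Formula: A = b * h
A = 17 * 12
A = 204
204 units^2


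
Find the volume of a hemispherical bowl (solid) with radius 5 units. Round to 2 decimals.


Shape: hemisphere (half of a sphere)
Radius r = 5 units
Formula: V = (1/2) * (4/3) * pi * r^3 = (2/3) * pi * r^3
r^3 = 125
(2/3) * 125 = 83.333333
V = 83.333333 * pi
V = 261.8
261.8 units^3


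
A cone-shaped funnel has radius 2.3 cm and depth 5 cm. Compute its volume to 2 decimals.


Shape: cone
Radius r = 2.3 cm, Height h = 5 cm
Formula: V = (1/3) * pi * r^2 * h
r^2 = 5.29
pi * r^2 * h = pi * 5.29 * 5 = 26.45 * pi
V = 26.45 * pi / 3
V = 27.7
27.7 cm^3


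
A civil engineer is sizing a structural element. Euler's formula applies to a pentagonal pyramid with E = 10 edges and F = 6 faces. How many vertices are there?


Polyhedron: pentagonal pyramid
Euler's formula for convex polyhedra: V - E + F = 2
Given: E = 10 edges and F = 6 faces
Solve for V:
V = 2 + E - F = 2 + 10 - 6 = 6
6 vertices


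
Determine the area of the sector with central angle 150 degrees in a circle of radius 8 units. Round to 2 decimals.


Shape: circular sector
Radius r = 8 units, Angle = 150 degrees
Formula: A = (angle/360) * pi * r^2
r^2 = 64
Fraction of circle = 150/360
A = (150/360) * pi * 64
A = 26.666667 * pi
A = 83.78
83.78 units^2


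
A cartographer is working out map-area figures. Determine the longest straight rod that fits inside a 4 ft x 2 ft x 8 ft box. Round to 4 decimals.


Shape: rectangular box (space diagonal)
l = 4 ft, w = 2 ft, h = 8 ft
Visualize: the diagonal of the base, then a right triangle with that diagonal and the height.
Formula: d = sqrt(l^2 + w^2 + h^2)
l^2 + w^2 + h^2 = 16 + 4 + 64 = 84
d = sqrt(84)
d = 9.1652
9.1652 ft


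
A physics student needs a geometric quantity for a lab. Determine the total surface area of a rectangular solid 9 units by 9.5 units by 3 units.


Shape: rectangular prism
l = 9 units, w = 9.5 units, h = 3 units
Formula: SA = 2(lw + lh + wh)
lw = 85.5, lh = 27, wh = 28.5
lw + lh + wh = 141
SA = 2 * 141
SA = 282
282 units^2


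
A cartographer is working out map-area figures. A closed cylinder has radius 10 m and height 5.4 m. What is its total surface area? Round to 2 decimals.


Shape: closed cylinder
Radius r = 10 m, Height h = 5.4 m
Formula: SA = 2*pi*r^2 + 2*pi*r*h = 2*pi*r*(r + h)
r + h = 15.4
2 * r * (r + h) = 2 * 10 * 15.4 = 308
SA = 308 * pi
SA = 967.61
967.61 m^2


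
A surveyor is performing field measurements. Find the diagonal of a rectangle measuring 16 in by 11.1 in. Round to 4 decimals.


Shape: rectangle (diagonal via Pythagoras)
Sides: 16 in and 11.1 in
Formula: d = sqrt(l^2 + w^2)
l^2 = 256, w^2 = 123.21
l^2 + w^2 = 379.21
d = sqrt(379.21)
d = 19.4733
19.4733 in


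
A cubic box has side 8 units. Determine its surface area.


Shape: cube
Side s = 8 units
A cube has 6 square faces.
Formula: SA = 6 * s^2
s^2 = 64
SA = 6 * 64
SA = 384
384 units^2


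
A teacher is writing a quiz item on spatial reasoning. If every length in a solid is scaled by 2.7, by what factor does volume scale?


Linear scale factor k = 2.7
Rule: under a linear scaling by k, volumes scale by k^3.
k^3 = 2.7 * 2.7 * 2.7
k^3 = 7.29 * 2.7
k^3 = 19.683
Volume scales by a factor of 19.683.
19.683 (dimensionless)


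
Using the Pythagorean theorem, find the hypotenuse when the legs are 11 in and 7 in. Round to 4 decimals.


Shape: right triangle
Legs a = 11 in, b = 7 in
Formula: c = sqrt(a^2 + b^2)
a^2 = 121, b^2 = 49
a^2 + b^2 = 170
c = sqrt(170)
c = 13.0384
13.0384 in


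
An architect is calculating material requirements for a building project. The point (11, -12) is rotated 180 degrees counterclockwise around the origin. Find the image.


Transformation: rotation about the origin
Original point: (11, -12)
Rule for 180 deg: (x, y) -> (-x, -y)
Apply: (11, -12) -> (-11, 12)
(-11, 12)


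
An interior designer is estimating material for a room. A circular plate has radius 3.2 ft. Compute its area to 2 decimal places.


Shape: circle
Radius r = 3.2 ft
Formula: A = pi * r^2
r^2 = 3.2^2 = 10.24
A = pi * 10.24
A = 32.17
32.17 ft^2


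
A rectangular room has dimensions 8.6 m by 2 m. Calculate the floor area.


Shape: rectangle
Length l = 8.6 m, Width w = 2 m
Formula: A = l * w
A = 8.6 * 2
A = 17.2
17.2 m^2


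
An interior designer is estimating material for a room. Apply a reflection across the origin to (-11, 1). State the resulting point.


Transformation: reflection
Original point: (-11, 1)
Rule for reflection through the origin: (x, y) -> (-x, -y)
Apply: (-11, 1) -> (11, -1)
(11, -1)


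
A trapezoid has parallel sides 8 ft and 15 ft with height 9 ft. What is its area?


Shape: trapezoid
Parallel sides a = 8 ft, b = 15 ft; Height h = 9 ft
Formula: A = (a + b) * h / 2
a + b = 8 + 15 = 23
A = 23 * 9 / 2
A = 207 / 2
A = 103.5
103.5 ft^2


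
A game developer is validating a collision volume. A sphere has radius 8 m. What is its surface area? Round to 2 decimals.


Shape: sphere
Radius r = 8 m
Formula: SA = 4 * pi * r^2
r^2 = 64
SA = 4 * pi * 64
SA = 256 * pi
SA = 804.25
804.25 m^2


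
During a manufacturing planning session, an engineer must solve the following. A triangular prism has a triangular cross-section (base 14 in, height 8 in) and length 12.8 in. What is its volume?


Shape: triangular prism
Triangle base = 14 in, triangle height = 8 in, prism length L = 12.8 in
Formula: V = (1/2 * b * h_tri) * L
Cross-section area = 0.5 * 14 * 8 = 56
V = 56 * 12.8
V = 716.8
716.8 in^3


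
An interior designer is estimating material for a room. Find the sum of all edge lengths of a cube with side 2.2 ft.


Shape: cube
Side s = 2.2 ft
A cube has 12 edges, all equal.
Formula: total edge length = 12 * s
Total = 12 * 2.2
Total = 26.4
26.4 ft


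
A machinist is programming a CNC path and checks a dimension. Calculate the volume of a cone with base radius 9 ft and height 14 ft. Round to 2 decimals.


Shape: cone
Radius r = 9 ft, Height h = 14 ft
Formula: V = (1/3) * pi * r^2 * h
r^2 = 81
pi * r^2 * h = pi * 81 * 14 = 1134 * pi
V = 1134 * pi / 3
V = 1187.52
1187.52 ft^3


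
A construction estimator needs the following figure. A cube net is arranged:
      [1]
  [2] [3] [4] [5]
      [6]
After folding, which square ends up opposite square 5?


Net: cross layout. Take square 3 as the base (bottom).
Fold the four squares in the horizontal row up around 3: 2 -> left, 4 -> right, 5 wraps to the top.
Fold 1 and 6 up from 3: 1 -> back, 6 -> front.
Opposite pairs are therefore: (1, 6), (2, 4), (3, 5).
Face 5 is opposite face 3.
face 3


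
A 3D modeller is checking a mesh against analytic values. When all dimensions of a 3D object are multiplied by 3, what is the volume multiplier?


Linear scale factor k = 3
Rule: under a linear scaling by k, volumes scale by k^3.
k^3 = 3 * 3 * 3
k^3 = 9 * 3
k^3 = 27
Volume scales by a factor of 27.
27 (dimensionless)


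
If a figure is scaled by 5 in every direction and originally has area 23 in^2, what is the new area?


Linear scale factor k = 5
Original area = 23 in^2
Rule: under a linear scaling by k, areas scale by k^2.
k^2 = 5^2 = 25
New area = 23 * 25
New area = 575
575 in^2


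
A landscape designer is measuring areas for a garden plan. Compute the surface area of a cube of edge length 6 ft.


Shape: cube
Side s = 6 ft
A cube has 6 square faces.
Formula: SA = 6 * s^2
s^2 = 36
SA = 6 * 36
SA = 216
216 ft^2


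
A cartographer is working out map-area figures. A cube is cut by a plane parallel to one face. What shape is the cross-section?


Solid: cube
Cutting plane: parallel to one face
Visualize the intersection of the plane with the solid's surface.
The boundary of the cut region is a square.
square


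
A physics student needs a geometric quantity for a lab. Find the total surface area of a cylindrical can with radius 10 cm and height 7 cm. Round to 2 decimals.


Shape: closed cylinder
Radius r = 10 cm, Height h = 7 cm
Formula: SA = 2*pi*r^2 + 2*pi*r*h = 2*pi*r*(r + h)
r + h = 17
2 * r * (r + h) = 2 * 10 * 17 = 340
SA = 340 * pi
SA = 1068.14
1068.14 cm^2


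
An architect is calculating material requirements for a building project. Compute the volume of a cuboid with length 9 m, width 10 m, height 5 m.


Shape: rectangular prism
l = 9 m, w = 10 m, h = 5 m
Formula: V = l * w * h
V = 9 * 10 * 5
V = 90 * 5
V = 450
450 m^3


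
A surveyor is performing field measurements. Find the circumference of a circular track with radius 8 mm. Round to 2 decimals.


Shape: circle
Radius r = 8 mm
Formula: C = 2 * pi * r
C = 2 * pi * 8
C = 16 * pi
C = 50.27
50.27 mm


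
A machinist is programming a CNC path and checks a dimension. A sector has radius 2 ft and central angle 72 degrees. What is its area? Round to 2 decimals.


Shape: circular sector
Radius r = 2 ft, Angle = 72 degrees
Formula: A = (angle/360) * pi * r^2
r^2 = 4
Fraction of circle = 72/360
A = (72/360) * pi * 4
A = 0.8 * pi
A = 2.51
2.51 ft^2


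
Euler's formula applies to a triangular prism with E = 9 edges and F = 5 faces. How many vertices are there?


Polyhedron: triangular prism
Euler's formula for convex polyhedra: V - E + F = 2
Given: E = 9 edges and F = 5 faces
Solve for V:
V = 2 + E - F = 2 + 9 - 5 = 6
6 vertices


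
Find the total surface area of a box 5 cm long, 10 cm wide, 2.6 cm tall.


Shape: rectangular prism
l = 5 cm, w = 10 cm, h = 2.6 cm
Formula: SA = 2(lw + lh + wh)
lw = 50, lh = 13, wh = 26
lw + lh + wh = 89
SA = 2 * 89
SA = 178
178 cm^2


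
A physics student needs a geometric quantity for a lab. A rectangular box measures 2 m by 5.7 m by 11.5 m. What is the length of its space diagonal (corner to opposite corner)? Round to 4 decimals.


Shape: rectangular box (space diagonal)
l = 2 m, w = 5.7 m, h = 11.5 m
Visualize: the diagonal of the base, then a right triangle with that diagonal and the height.
Formula: d = sqrt(l^2 + w^2 + h^2)
l^2 + w^2 + h^2 = 4 + 32.49 + 132.25 = 168.74
d = sqrt(168.74)
d = 12.99
12.99 m


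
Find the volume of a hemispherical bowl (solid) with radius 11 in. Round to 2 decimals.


Shape: hemisphere (half of a sphere)
Radius r = 11 in
Formula: V = (1/2) * (4/3) * pi * r^3 = (2/3) * pi * r^3
r^3 = 1331
(2/3) * 1331 = 887.333333
V = 887.333333 * pi
V = 2787.64
2787.64 in^3


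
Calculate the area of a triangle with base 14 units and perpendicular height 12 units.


Shape: triangle
Base b = 14 units, Height h = 12 units
Formula: A = (1/2) * b * h
A = 0.5 * 14 * 12
A = 0.5 * 168
A = 84
84 units^2


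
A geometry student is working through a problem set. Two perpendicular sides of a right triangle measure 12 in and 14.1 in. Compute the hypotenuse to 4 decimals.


Shape: right triangle
Legs a = 12 in, b = 14.1 in
Formula: c = sqrt(a^2 + b^2)
a^2 = 144, b^2 = 198.81
a^2 + b^2 = 342.81
c = sqrt(342.81)
c = 18.5151
18.5151 in


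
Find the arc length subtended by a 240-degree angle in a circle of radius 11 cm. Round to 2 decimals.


Shape: circular arc
Radius r = 11 cm, Angle = 240 degrees
Formula: L = (angle/360) * 2 * pi * r
2 * pi * r = 22 * pi
L = (240/360) * 22 * pi
L = 14.666667 * pi
L = 46.08
46.08 cm


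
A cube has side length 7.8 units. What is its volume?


Shape: cube
Side s = 7.8 units
Formula: V = s^3
V = 7.8 * 7.8 * 7.8
V = 60.84 * 7.8
V = 474.552
474.552 units^3


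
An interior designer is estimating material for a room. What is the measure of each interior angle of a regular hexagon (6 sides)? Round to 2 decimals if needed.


Shape: regular hexagon (6 sides)
Formula: interior angle = (n - 2) * 180 / n
(n - 2) = 4
(n - 2) * 180 = 720
angle = 720 / 6
angle = 120
120 degrees


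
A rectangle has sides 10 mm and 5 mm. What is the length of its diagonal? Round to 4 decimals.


Shape: rectangle (diagonal via Pythagoras)
Sides: 10 mm and 5 mm
Formula: d = sqrt(l^2 + w^2)
l^2 = 100, w^2 = 25
l^2 + w^2 = 125
d = sqrt(125)
d = 11.1803
11.1803 mm


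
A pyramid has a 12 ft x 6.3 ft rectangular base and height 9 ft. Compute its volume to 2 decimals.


Shape: rectangular pyramid
Base: 12 ft x 6.3 ft, Height h = 9 ft
Formula: V = (1/3) * base_area * h
base_area = 12 * 6.3 = 75.6
base_area * h = 75.6 * 9 = 680.4
V = 680.4 / 3
V = 226.8
226.8 ft^3


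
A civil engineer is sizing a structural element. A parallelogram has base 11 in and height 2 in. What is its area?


Shape: parallelogram
Base b = 11 in, Height h = 2 in
Formula: A = b * h
A = 11 * 2
A = 22
22 in^2


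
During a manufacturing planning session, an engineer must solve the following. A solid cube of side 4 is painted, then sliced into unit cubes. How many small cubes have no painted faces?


Large cube: 4 x 4 x 4, cut into unit cubes.
n = 4, so n - 2 = 2
Unpainted cubes form the interior (n - 2)^3 block.
(n - 2)^3 = 2^3 = 8
8 unit cubes


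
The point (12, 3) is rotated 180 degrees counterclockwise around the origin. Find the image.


Transformation: rotation about the origin
Original point: (12, 3)
Rule for 180 deg: (x, y) -> (-x, -y)
Apply: (12, 3) -> (-12, -3)
(-12, -3)


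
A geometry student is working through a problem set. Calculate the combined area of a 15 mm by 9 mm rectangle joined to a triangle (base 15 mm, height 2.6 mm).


Composite shape: rectangle + triangle
Rectangle area = 15 * 9 = 135
Triangle area = 0.5 * 15 * 2.6 = 19.5
Total = 135 + 19.5
Total = 154.5
154.5 mm^2


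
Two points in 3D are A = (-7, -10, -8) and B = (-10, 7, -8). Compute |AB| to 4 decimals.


3D distance between two points
P1 = (-7, -10, -8), P2 = (-10, 7, -8)
Formula: d = sqrt((x2-x1)^2 + (y2-y1)^2 + (z2-z1)^2)
dx = -10 - -7 = -3
dy = 7 - -10 = 17
dz = -8 - -8 = 0
dx^2 + dy^2 + dz^2 = 9 + 289 + 0 = 298
d = sqrt(298)
d = 17.2627
17.2627 units


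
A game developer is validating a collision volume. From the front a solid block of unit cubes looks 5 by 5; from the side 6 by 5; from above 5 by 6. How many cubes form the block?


Orthographic views of a solid rectangular block:
Front view 5 x 5 -> length = 5, height = 5
Side view 6 x 5 -> width = 6, height = 5 (consistent)
Top view 5 x 6 -> confirms length = 5, width = 6
The block is 5 x 6 x 5.
Total unit cubes = 5 * 6 * 5 = 150
150 unit cubes


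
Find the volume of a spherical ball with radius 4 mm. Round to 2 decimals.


Shape: sphere
Radius r = 4 mm
Formula: V = (4/3) * pi * r^3
r^3 = 64
(4/3) * 64 = 85.333333
V = 85.333333 * pi
V = 268.08
268.08 mm^3


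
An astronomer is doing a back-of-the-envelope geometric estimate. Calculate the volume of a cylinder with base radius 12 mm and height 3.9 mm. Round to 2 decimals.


Shape: cylinder
Radius r = 12 mm, Height h = 3.9 mm
Formula: V = pi * r^2 * h
r^2 = 144
V = pi * 144 * 3.9
V = 561.6 * pi
V = 1764.32
1764.32 mm^3


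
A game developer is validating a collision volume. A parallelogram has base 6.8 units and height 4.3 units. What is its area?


Shape: parallelogram
Base b = 6.8 units, Height h = 4.3 units
Formula: A = b * h
A = 6.8 * 4.3
A = 29.24
29.24 units^2


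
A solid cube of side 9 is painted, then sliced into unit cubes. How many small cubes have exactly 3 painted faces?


Large cube: 9 x 9 x 9, cut into unit cubes.
Cubes with 3 painted faces are at the corners. A cube always has 8 corners.
Count = 8
8 unit cubes


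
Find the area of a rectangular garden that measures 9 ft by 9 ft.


Shape: rectangle
Length l = 9 ft, Width w = 9 ft
Formula: A = l * w
A = 9 * 9
A = 81
81 ft^2


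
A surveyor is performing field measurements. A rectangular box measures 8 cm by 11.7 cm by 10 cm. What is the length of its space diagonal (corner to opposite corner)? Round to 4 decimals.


Shape: rectangular box (space diagonal)
l = 8 cm, w = 11.7 cm, h = 10 cm
Visualize: the diagonal of the base, then a right triangle with that diagonal and the height.
Formula: d = sqrt(l^2 + w^2 + h^2)
l^2 + w^2 + h^2 = 64 + 136.89 + 100 = 300.89
d = sqrt(300.89)
d = 17.3462
17.3462 cm


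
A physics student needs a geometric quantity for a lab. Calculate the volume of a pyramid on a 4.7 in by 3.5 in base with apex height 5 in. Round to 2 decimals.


Shape: rectangular pyramid
Base: 4.7 in x 3.5 in, Height h = 5 in
Formula: V = (1/3) * base_area * h
base_area = 4.7 * 3.5 = 16.45
base_area * h = 16.45 * 5 = 82.25
V = 82.25 / 3
V = 27.42
27.42 in^3


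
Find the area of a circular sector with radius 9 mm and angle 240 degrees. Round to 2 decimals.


Shape: circular sector
Radius r = 9 mm, Angle = 240 degrees
Formula: A = (angle/360) * pi * r^2
r^2 = 81
Fraction of circle = 240/360
A = (240/360) * pi * 81
A = 54 * pi
A = 169.65
169.65 mm^2


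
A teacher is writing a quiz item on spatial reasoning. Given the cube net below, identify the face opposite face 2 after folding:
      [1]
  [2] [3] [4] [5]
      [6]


Net: cross layout. Take square 3 as the base (bottom).
Fold the four squares in the horizontal row up around 3: 2 -> left, 4 -> right, 5 wraps to the top.
Fold 1 and 6 up from 3: 1 -> back, 6 -> front.
Opposite pairs are therefore: (1, 6), (2, 4), (3, 5).
Face 2 is opposite face 4.
face 4


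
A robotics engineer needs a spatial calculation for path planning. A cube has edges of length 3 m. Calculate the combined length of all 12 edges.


Shape: cube
Side s = 3 m
A cube has 12 edges, all equal.
Formula: total edge length = 12 * s
Total = 12 * 3
Total = 36
36 m


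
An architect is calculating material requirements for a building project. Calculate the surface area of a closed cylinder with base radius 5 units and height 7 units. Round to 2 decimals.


Shape: closed cylinder
Radius r = 5 units, Height h = 7 units
Formula: SA = 2*pi*r^2 + 2*pi*r*h = 2*pi*r*(r + h)
r + h = 12
2 * r * (r + h) = 2 * 5 * 12 = 120
SA = 120 * pi
SA = 376.99
376.99 units^2


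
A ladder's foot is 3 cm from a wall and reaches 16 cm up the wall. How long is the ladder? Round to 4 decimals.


Shape: right triangle
Legs a = 3 cm, b = 16 cm
Formula: c = sqrt(a^2 + b^2)
a^2 = 9, b^2 = 256
a^2 + b^2 = 265
c = sqrt(265)
c = 16.2788
16.2788 cm


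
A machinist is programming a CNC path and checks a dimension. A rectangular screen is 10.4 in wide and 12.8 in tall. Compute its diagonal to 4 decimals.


Shape: rectangle (diagonal via Pythagoras)
Sides: 10.4 in and 12.8 in
Formula: d = sqrt(l^2 + w^2)
l^2 = 108.16, w^2 = 163.84
l^2 + w^2 = 272
d = sqrt(272)
d = 16.4924
16.4924 in


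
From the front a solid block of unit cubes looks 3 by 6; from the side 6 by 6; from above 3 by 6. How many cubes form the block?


Orthographic views of a solid rectangular block:
Front view 3 x 6 -> length = 3, height = 6
Side view 6 x 6 -> width = 6, height = 6 (consistent)
Top view 3 x 6 -> confirms length = 3, width = 6
The block is 3 x 6 x 6.
Total unit cubes = 3 * 6 * 6 = 108
108 unit cubes


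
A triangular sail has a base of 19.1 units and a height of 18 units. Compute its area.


Shape: triangle
Base b = 19.1 units, Height h = 18 units
Formula: A = (1/2) * b * h
A = 0.5 * 19.1 * 18
A = 0.5 * 343.8
A = 171.9
171.9 units^2


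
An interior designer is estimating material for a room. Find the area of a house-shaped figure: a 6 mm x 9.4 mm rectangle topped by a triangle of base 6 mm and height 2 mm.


Composite shape: rectangle + triangle
Rectangle area = 6 * 9.4 = 56.4
Triangle area = 0.5 * 6 * 2 = 6
Total = 56.4 + 6
Total = 62.4
62.4 mm^2


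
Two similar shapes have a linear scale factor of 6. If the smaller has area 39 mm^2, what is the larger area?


Linear scale factor k = 6
Original area = 39 mm^2
Rule: under a linear scaling by k, areas scale by k^2.
k^2 = 6^2 = 36
New area = 39 * 36
New area = 1404
1404 mm^2


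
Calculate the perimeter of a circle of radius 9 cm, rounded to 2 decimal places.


Shape: circle
Radius r = 9 cm
Formula: C = 2 * pi * r
C = 2 * pi * 9
C = 18 * pi
C = 56.55
56.55 cm


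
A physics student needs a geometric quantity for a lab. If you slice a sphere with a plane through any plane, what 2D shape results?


Solid: sphere
Cutting plane: through any plane
Visualize the intersection of the plane with the solid's surface.
The boundary of the cut region is a circle.
circle


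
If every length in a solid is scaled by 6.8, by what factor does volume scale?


Linear scale factor k = 6.8
Rule: under a linear scaling by k, volumes scale by k^3.
k^3 = 6.8 * 6.8 * 6.8
k^3 = 46.24 * 6.8
k^3 = 314.432
Volume scales by a factor of 314.432.
314.432 (dimensionless)


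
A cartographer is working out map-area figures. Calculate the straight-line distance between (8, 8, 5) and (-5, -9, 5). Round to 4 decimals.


3D distance between two points
P1 = (8, 8, 5), P2 = (-5, -9, 5)
Formula: d = sqrt((x2-x1)^2 + (y2-y1)^2 + (z2-z1)^2)
dx = -5 - 8 = -13
dy = -9 - 8 = -17
dz = 5 - 5 = 0
dx^2 + dy^2 + dz^2 = 169 + 289 + 0 = 458
d = sqrt(458)
d = 21.4009
21.4009 units


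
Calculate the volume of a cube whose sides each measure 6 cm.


Shape: cube
Side s = 6 cm
Formula: V = s^3
V = 6 * 6 * 6
V = 36 * 6
V = 216
216 cm^3


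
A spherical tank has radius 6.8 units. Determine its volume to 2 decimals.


Shape: sphere
Radius r = 6.8 units
Formula: V = (4/3) * pi * r^3
r^3 = 314.432
(4/3) * 314.432 = 419.242667
V = 419.242667 * pi
V = 1317.09
1317.09 units^3


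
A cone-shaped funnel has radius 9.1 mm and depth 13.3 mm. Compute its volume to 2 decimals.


Shape: cone
Radius r = 9.1 mm, Height h = 13.3 mm
Formula: V = (1/3) * pi * r^2 * h
r^2 = 82.81
pi * r^2 * h = pi * 82.81 * 13.3 = 1101.373 * pi
V = 1101.373 * pi / 3
V = 1153.36
1153.36 mm^3


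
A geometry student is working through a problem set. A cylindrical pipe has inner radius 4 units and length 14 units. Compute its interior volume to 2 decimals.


Shape: cylinder
Radius r = 4 units, Height h = 14 units
Formula: V = pi * r^2 * h
r^2 = 16
V = pi * 16 * 14
V = 224 * pi
V = 703.72
703.72 units^3


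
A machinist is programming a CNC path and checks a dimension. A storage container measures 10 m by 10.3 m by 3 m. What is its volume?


Shape: rectangular prism
l = 10 m, w = 10.3 m, h = 3 m
Formula: V = l * w * h
V = 10 * 10.3 * 3
V = 103 * 3
V = 309
309 m^3


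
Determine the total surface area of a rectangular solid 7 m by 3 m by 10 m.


Shape: rectangular prism
l = 7 m, w = 3 m, h = 10 m
Formula: SA = 2(lw + lh + wh)
lw = 21, lh = 70, wh = 30
lw + lh + wh = 121
SA = 2 * 121
SA = 242
242 m^2


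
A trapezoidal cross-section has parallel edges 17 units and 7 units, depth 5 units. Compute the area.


Shape: trapezoid
Parallel sides a = 17 units, b = 7 units; Height h = 5 units
Formula: A = (a + b) * h / 2
a + b = 17 + 7 = 24
A = 24 * 5 / 2
A = 120 / 2
A = 60
60 units^2


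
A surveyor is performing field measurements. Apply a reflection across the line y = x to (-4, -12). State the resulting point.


Transformation: reflection
Original point: (-4, -12)
Rule for reflection over y = x: (x, y) -> (y, x)
Apply: (-4, -12) -> (-12, -4)
(-12, -4)


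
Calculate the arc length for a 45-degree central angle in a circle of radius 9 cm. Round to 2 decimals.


Shape: circular arc
Radius r = 9 cm, Angle = 45 degrees
Formula: L = (angle/360) * 2 * pi * r
2 * pi * r = 18 * pi
L = (45/360) * 18 * pi
L = 2.25 * pi
L = 7.07
7.07 cm


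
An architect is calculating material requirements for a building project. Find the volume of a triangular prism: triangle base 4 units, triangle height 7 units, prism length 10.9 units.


Shape: triangular prism
Triangle base = 4 units, triangle height = 7 units, prism length L = 10.9 units
Formula: V = (1/2 * b * h_tri) * L
Cross-section area = 0.5 * 4 * 7 = 14
V = 14 * 10.9
V = 152.6
152.6 units^3


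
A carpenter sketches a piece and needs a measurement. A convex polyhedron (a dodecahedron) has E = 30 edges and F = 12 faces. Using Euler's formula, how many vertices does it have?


Polyhedron: dodecahedron
Euler's formula for convex polyhedra: V - E + F = 2
Given: E = 30 edges and F = 12 faces
Solve for V:
V = 2 + E - F = 2 + 30 - 12 = 20
20 vertices


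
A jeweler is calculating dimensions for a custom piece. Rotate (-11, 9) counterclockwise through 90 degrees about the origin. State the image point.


Transformation: rotation about the origin
Original point: (-11, 9)
Rule for 90 deg counterclockwise: (x, y) -> (-y, x)
Apply: (-11, 9) -> (-9, -11)
(-9, -11)


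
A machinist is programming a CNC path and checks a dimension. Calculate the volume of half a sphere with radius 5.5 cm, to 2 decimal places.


Shape: hemisphere (half of a sphere)
Radius r = 5.5 cm
Formula: V = (1/2) * (4/3) * pi * r^3 = (2/3) * pi * r^3
r^3 = 166.375
(2/3) * 166.375 = 110.916667
V = 110.916667 * pi
V = 348.45
348.45 cm^3


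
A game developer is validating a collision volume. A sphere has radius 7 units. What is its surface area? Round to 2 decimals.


Shape: sphere
Radius r = 7 units
Formula: SA = 4 * pi * r^2
r^2 = 49
SA = 4 * pi * 49
SA = 196 * pi
SA = 615.75
615.75 units^2


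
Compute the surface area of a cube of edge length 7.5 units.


Shape: cube
Side s = 7.5 units
A cube has 6 square faces.
Formula: SA = 6 * s^2
s^2 = 56.25
SA = 6 * 56.25
SA = 337.5
337.5 units^2


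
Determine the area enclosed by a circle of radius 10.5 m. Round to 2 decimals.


Shape: circle
Radius r = 10.5 m
Formula: A = pi * r^2
r^2 = 10.5^2 = 110.25
A = pi * 110.25
A = 346.36
346.36 m^2


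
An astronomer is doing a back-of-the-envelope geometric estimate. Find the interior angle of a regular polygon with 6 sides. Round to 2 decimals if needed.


Shape: regular hexagon (6 sides)
Formula: interior angle = (n - 2) * 180 / n
(n - 2) = 4
(n - 2) * 180 = 720
angle = 720 / 6
angle = 120
120 degrees


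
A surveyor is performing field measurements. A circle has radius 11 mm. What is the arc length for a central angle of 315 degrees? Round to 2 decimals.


Shape: circular arc
Radius r = 11 mm, Angle = 315 degrees
Formula: L = (angle/360) * 2 * pi * r
2 * pi * r = 22 * pi
L = (315/360) * 22 * pi
L = 19.25 * pi
L = 60.48
60.48 mm


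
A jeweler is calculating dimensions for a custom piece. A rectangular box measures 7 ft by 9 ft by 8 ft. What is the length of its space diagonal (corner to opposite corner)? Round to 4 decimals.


Shape: rectangular box (space diagonal)
l = 7 ft, w = 9 ft, h = 8 ft
Visualize: the diagonal of the base, then a right triangle with that diagonal and the height.
Formula: d = sqrt(l^2 + w^2 + h^2)
l^2 + w^2 + h^2 = 49 + 81 + 64 = 194
d = sqrt(194)
d = 13.9284
13.9284 ft


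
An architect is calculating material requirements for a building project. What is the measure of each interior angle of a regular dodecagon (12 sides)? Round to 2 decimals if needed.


Shape: regular dodecagon (12 sides)
Formula: interior angle = (n - 2) * 180 / n
(n - 2) = 10
(n - 2) * 180 = 1800
angle = 1800 / 12
angle = 150
150 degrees


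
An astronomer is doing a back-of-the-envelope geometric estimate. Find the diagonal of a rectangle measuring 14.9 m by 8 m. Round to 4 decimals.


Shape: rectangle (diagonal via Pythagoras)
Sides: 14.9 m and 8 m
Formula: d = sqrt(l^2 + w^2)
l^2 = 222.01, w^2 = 64
l^2 + w^2 = 286.01
d = sqrt(286.01)
d = 16.9118
16.9118 m


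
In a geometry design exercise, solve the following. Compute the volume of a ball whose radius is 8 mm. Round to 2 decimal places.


Shape: sphere
Radius r = 8 mm
Formula: V = (4/3) * pi * r^3
r^3 = 512
(4/3) * 512 = 682.666667
V = 682.666667 * pi
V = 2144.66
2144.66 mm^3


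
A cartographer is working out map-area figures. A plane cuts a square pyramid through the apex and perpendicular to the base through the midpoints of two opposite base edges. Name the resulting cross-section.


Solid: square pyramid
Cutting plane: through the apex and perpendicular to the base through the midpoints of two opposite base edges
Visualize the intersection of the plane with the solid's surface.
The boundary of the cut region is a isosceles triangle.
isosceles triangle


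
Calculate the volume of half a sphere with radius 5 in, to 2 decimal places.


Shape: hemisphere (half of a sphere)
Radius r = 5 in
Formula: V = (1/2) * (4/3) * pi * r^3 = (2/3) * pi * r^3
r^3 = 125
(2/3) * 125 = 83.333333
V = 83.333333 * pi
V = 261.8
261.8 in^3


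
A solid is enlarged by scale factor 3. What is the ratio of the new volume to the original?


Linear scale factor k = 3
Rule: under a linear scaling by k, volumes scale by k^3.
k^3 = 3 * 3 * 3
k^3 = 9 * 3
k^3 = 27
Volume scales by a factor of 27.
27 (dimensionless)


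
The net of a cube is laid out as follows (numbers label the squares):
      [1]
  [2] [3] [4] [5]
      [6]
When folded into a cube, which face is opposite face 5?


Net: cross layout. Take square 3 as the base (bottom).
Fold the four squares in the horizontal row up around 3: 2 -> left, 4 -> right, 5 wraps to the top.
Fold 1 and 6 up from 3: 1 -> back, 6 -> front.
Opposite pairs are therefore: (1, 6), (2, 4), (3, 5).
Face 5 is opposite face 3.
face 3


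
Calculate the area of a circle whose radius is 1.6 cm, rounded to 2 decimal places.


Shape: circle
Radius r = 1.6 cm
Formula: A = pi * r^2
r^2 = 1.6^2 = 2.56
A = pi * 2.56
A = 8.04
8.04 cm^2


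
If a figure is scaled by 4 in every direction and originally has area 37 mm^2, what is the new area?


Linear scale factor k = 4
Original area = 37 mm^2
Rule: under a linear scaling by k, areas scale by k^2.
k^2 = 4^2 = 16
New area = 37 * 16
New area = 592
592 mm^2


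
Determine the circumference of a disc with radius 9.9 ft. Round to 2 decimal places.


Shape: circle
Radius r = 9.9 ft
Formula: C = 2 * pi * r
C = 2 * pi * 9.9
C = 19.8 * pi
C = 62.2
62.2 ft


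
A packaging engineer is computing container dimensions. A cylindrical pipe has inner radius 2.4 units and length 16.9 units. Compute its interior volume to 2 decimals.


Shape: cylinder
Radius r = 2.4 units, Height h = 16.9 units
Formula: V = pi * r^2 * h
r^2 = 5.76
V = pi * 5.76 * 16.9
V = 97.344 * pi
V = 305.82
305.82 units^3


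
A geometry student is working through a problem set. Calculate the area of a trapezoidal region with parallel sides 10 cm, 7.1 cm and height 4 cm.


Shape: trapezoid
Parallel sides a = 10 cm, b = 7.1 cm; Height h = 4 cm
Formula: A = (a + b) * h / 2
a + b = 10 + 7.1 = 17.1
A = 17.1 * 4 / 2
A = 68.4 / 2
A = 34.2
34.2 cm^2


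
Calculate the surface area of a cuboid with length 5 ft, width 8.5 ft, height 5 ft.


Shape: rectangular prism
l = 5 ft, w = 8.5 ft, h = 5 ft
Formula: SA = 2(lw + lh + wh)
lw = 42.5, lh = 25, wh = 42.5
lw + lh + wh = 110
SA = 2 * 110
SA = 220
220 ft^2


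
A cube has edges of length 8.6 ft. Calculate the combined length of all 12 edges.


Shape: cube
Side s = 8.6 ft
A cube has 12 edges, all equal.
Formula: total edge length = 12 * s
Total = 12 * 8.6
Total = 103.2
103.2 ft


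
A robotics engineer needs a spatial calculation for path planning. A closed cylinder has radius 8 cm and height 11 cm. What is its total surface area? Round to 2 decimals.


Shape: closed cylinder
Radius r = 8 cm, Height h = 11 cm
Formula: SA = 2*pi*r^2 + 2*pi*r*h = 2*pi*r*(r + h)
r + h = 19
2 * r * (r + h) = 2 * 8 * 19 = 304
SA = 304 * pi
SA = 955.04
955.04 cm^2


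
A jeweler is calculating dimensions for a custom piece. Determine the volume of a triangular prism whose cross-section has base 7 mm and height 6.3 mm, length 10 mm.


Shape: triangular prism
Triangle base = 7 mm, triangle height = 6.3 mm, prism length L = 10 mm
Formula: V = (1/2 * b * h_tri) * L
Cross-section area = 0.5 * 7 * 6.3 = 22.05
V = 22.05 * 10
V = 220.5
220.5 mm^3


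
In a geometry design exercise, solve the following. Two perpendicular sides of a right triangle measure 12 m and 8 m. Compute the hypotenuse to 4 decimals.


Shape: right triangle
Legs a = 12 m, b = 8 m
Formula: c = sqrt(a^2 + b^2)
a^2 = 144, b^2 = 64
a^2 + b^2 = 208
c = sqrt(208)
c = 14.4222
14.4222 m


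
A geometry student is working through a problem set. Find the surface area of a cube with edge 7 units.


Shape: cube
Side s = 7 units
A cube has 6 square faces.
Formula: SA = 6 * s^2
s^2 = 49
SA = 6 * 49
SA = 294
294 units^2


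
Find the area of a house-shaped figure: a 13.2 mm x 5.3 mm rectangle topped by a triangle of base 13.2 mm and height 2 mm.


Composite shape: rectangle + triangle
Rectangle area = 13.2 * 5.3 = 69.96
Triangle area = 0.5 * 13.2 * 2 = 13.2
Total = 69.96 + 13.2
Total = 83.16
83.16 mm^2


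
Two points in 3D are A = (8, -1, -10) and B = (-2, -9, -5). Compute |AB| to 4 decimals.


3D distance between two points
P1 = (8, -1, -10), P2 = (-2, -9, -5)
Formula: d = sqrt((x2-x1)^2 + (y2-y1)^2 + (z2-z1)^2)
dx = -2 - 8 = -10
dy = -9 - -1 = -8
dz = -5 - -10 = 5
dx^2 + dy^2 + dz^2 = 100 + 64 + 25 = 189
d = sqrt(189)
d = 13.7477
13.7477 units


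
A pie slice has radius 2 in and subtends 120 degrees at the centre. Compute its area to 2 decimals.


Shape: circular sector
Radius r = 2 in, Angle = 120 degrees
Formula: A = (angle/360) * pi * r^2
r^2 = 4
Fraction of circle = 120/360
A = (120/360) * pi * 4
A = 1.333333 * pi
A = 4.19
4.19 in^2


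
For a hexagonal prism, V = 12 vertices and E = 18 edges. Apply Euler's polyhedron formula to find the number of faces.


Polyhedron: hexagonal prism
Euler's formula for convex polyhedra: V - E + F = 2
Given: V = 12 vertices and E = 18 edges
Solve for F:
F = 2 + E - V = 2 + 18 - 12 = 8
8 faces


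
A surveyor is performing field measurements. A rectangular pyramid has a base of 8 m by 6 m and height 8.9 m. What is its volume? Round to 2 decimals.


Shape: rectangular pyramid
Base: 8 m x 6 m, Height h = 8.9 m
Formula: V = (1/3) * base_area * h
base_area = 8 * 6 = 48
base_area * h = 48 * 8.9 = 427.2
V = 427.2 / 3
V = 142.4
142.4 m^3


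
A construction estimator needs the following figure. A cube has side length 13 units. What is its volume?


Shape: cube
Side s = 13 units
Formula: V = s^3
V = 13 * 13 * 13
V = 169 * 13
V = 2197
2197 units^3


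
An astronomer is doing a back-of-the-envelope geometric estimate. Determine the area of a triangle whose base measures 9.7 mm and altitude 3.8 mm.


Shape: triangle
Base b = 9.7 mm, Height h = 3.8 mm
Formula: A = (1/2) * b * h
A = 0.5 * 9.7 * 3.8
A = 0.5 * 36.86
A = 18.43
18.43 mm^2


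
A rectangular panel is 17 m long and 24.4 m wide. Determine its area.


Shape: rectangle
Length l = 17 m, Width w = 24.4 m
Formula: A = l * w
A = 17 * 24.4
A = 414.8
414.8 m^2


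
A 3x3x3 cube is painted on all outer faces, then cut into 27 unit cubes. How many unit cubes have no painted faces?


Large cube: 3 x 3 x 3, cut into unit cubes.
n = 3, so n - 2 = 1
Unpainted cubes form the interior (n - 2)^3 block.
(n - 2)^3 = 1^3 = 1
1 unit cubes


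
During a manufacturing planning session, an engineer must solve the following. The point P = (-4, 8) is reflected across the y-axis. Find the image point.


Transformation: reflection
Original point: (-4, 8)
Rule for reflection over the y-axis: (x, y) -> (-x, y)
Apply: (-4, 8) -> (4, 8)
(4, 8)


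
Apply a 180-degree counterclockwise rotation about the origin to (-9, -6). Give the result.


Transformation: rotation about the origin
Original point: (-9, -6)
Rule for 180 deg: (x, y) -> (-x, -y)
Apply: (-9, -6) -> (9, 6)
(9, 6)


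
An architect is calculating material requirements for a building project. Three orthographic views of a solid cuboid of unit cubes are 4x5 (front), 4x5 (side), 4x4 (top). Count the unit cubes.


Orthographic views of a solid rectangular block:
Front view 4 x 5 -> length = 4, height = 5
Side view 4 x 5 -> width = 4, height = 5 (consistent)
Top view 4 x 4 -> confirms length = 4, width = 4
The block is 4 x 4 x 5.
Total unit cubes = 4 * 4 * 5 = 80
80 unit cubes


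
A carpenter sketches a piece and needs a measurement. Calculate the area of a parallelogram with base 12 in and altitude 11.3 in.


Shape: parallelogram
Base b = 12 in, Height h = 11.3 in
Formula: A = b * h
A = 12 * 11.3
A = 135.6
135.6 in^2


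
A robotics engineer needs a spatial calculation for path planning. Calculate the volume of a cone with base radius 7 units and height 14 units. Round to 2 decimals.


Shape: cone
Radius r = 7 units, Height h = 14 units
Formula: V = (1/3) * pi * r^2 * h
r^2 = 49
pi * r^2 * h = pi * 49 * 14 = 686 * pi
V = 686 * pi / 3
V = 718.38
718.38 units^3


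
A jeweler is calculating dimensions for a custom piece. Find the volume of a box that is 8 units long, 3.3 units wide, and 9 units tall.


Shape: rectangular prism
l = 8 units, w = 3.3 units, h = 9 units
Formula: V = l * w * h
V = 8 * 3.3 * 9
V = 26.4 * 9
V = 237.6
237.6 units^3


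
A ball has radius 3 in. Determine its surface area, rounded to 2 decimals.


Shape: sphere
Radius r = 3 in
Formula: SA = 4 * pi * r^2
r^2 = 9
SA = 4 * pi * 9
SA = 36 * pi
SA = 113.1
113.1 in^2


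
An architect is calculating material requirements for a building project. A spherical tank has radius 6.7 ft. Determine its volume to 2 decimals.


Shape: sphere
Radius r = 6.7 ft
Formula: V = (4/3) * pi * r^3
r^3 = 300.763
(4/3) * 300.763 = 401.017333
V = 401.017333 * pi
V = 1259.83
1259.83 ft^3
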